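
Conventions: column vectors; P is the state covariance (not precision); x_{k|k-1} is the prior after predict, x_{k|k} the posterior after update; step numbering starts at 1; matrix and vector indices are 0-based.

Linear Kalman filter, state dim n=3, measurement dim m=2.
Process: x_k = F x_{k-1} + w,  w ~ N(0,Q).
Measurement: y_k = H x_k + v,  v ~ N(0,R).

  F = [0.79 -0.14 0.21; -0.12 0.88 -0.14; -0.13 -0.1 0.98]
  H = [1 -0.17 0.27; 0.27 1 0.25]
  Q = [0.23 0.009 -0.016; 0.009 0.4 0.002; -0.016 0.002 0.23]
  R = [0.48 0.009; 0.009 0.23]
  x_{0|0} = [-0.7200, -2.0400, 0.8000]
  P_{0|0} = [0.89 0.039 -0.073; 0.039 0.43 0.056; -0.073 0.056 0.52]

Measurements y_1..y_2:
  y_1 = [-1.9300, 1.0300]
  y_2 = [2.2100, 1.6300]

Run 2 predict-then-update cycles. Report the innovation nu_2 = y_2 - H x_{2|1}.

step 1: x^-=[-0.1152, -1.8208, 1.0816]  P^-=[0.7807 -0.0945 -0.0601; -0.0945 0.7315 -0.0410; -0.0601 -0.0410 0.7574]  S=[1.3404 0.0276; 0.0276 0.9861]  K=[0.5805 0.0864; -0.1862 0.7108; 0.1102 0.1309]  nu=[-2.4164, 2.6115]  x^+=[-1.2923, 0.4853, 1.1572]  P^+=[0.3189 -0.0211 -0.1594; -0.0211 0.1942 -0.1067; -0.1594 -0.1067 0.7234]
step 2: x^-=[-0.8458, 0.4201, 1.2536]  P^-=[0.4228 -0.0816 0.0020; -0.0816 0.5946 -0.1849; 0.0020 -0.1849 0.9931]  S=[1.0381 -0.0302; -0.0302 0.7812]  K=[0.4228 0.0586; -0.2047 0.6658; 0.2932 0.0932]  nu=[2.7888, 1.1249]  x^+=[0.3993, 0.5981, 2.1759]  P^+=[0.2360 -0.0141 -0.1293; -0.0141 0.1965 -0.1657; -0.1293 -0.1657 0.8987]

innov = [2.7888, 1.1249]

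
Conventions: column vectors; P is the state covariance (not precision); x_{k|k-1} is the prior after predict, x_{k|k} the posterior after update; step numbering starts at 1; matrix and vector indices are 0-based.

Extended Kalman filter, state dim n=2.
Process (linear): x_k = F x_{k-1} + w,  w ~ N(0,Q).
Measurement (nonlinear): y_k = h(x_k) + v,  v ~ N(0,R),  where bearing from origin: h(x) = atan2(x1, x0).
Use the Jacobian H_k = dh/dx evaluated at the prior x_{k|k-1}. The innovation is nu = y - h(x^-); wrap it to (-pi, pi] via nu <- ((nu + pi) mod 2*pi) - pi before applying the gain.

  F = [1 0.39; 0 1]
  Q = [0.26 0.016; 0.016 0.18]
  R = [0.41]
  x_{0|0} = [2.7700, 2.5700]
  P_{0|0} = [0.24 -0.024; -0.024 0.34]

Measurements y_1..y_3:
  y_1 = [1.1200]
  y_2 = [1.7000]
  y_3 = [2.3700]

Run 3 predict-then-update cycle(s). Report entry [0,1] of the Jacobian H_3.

H_jac[0,1] = 0.1382

step 1: x^-=[3.7723, 2.5700]  P^-=[0.5330 0.1246; 0.1246 0.5200]  H_jac=[-0.1233 0.1811]  S=[0.4296]  K=[-0.1005; 0.1834]  nu=[0.5219]  x^+=[3.7198, 2.6657]  P^+=[0.5287 0.1325; 0.1325 0.5056]
step 2: x^-=[4.7595, 2.6657]  P^-=[0.9689 0.3457; 0.3457 0.6856]  H_jac=[-0.0896 0.1599]  S=[0.4254]  K=[-0.0741; 0.1850]  nu=[1.1894]  x^+=[4.6714, 2.8857]  P^+=[0.9666 0.3515; 0.3515 0.6710]
step 3: x^-=[5.7968, 2.8857]  P^-=[1.6028 0.6292; 0.6292 0.8510]  H_jac=[-0.0688 0.1382]  S=[0.4219]  K=[-0.0553; 0.1762]  nu=[1.9081]  x^+=[5.6913, 3.2220]  P^+=[1.6015 0.6333; 0.6333 0.8379]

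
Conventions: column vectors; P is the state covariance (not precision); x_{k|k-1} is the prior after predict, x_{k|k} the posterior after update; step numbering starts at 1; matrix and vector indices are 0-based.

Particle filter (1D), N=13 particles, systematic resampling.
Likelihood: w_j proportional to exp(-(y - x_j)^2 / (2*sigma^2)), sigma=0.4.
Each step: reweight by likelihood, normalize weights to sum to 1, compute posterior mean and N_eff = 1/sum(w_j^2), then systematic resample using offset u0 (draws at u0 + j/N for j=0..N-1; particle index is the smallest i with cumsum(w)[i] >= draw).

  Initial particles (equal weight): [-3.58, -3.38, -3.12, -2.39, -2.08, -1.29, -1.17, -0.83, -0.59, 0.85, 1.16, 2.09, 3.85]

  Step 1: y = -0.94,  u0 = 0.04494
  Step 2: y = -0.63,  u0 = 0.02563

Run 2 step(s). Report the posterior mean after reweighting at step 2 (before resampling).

step 1: w=[0.0000, 0.0000, 0.0000, 0.0004, 0.0054, 0.2136, 0.2655, 0.3016, 0.2136, 0.0000, 0.0000, 0.0000, 0.0000]  mean=-0.9746  Neff=3.9579  idx=[5, 5, 5, 6, 6, 6, 7, 7, 7, 7, 8, 8, 8]
step 2: w=[0.0302, 0.0302, 0.0302, 0.0474, 0.0474, 0.0474, 0.1039, 0.1039, 0.1039, 0.1039, 0.1172, 0.1172, 0.1172]  mean=-0.8356  Neff=10.6514  idx=[0, 3, 4, 6, 6, 7, 8, 9, 9, 10, 11, 11, 12]

post_mean = -0.8356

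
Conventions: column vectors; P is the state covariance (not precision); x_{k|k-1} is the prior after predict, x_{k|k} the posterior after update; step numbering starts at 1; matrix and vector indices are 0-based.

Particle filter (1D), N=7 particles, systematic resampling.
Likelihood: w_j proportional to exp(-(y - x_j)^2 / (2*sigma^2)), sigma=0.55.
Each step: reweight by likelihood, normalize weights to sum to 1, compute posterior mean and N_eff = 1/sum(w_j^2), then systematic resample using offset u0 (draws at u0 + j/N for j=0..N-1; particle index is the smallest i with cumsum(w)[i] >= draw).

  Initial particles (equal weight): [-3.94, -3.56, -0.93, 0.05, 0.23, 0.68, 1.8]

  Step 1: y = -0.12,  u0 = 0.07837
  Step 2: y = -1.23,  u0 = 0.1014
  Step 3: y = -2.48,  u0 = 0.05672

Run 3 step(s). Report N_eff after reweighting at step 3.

N_eff = 5.0033

step 1: w=[0.0000, 0.0000, 0.1376, 0.3879, 0.3323, 0.1413, 0.0009]  mean=0.0656  Neff=3.3355  idx=[2, 3, 3, 3, 4, 4, 5]
step 2: w=[0.7673, 0.0594, 0.0594, 0.0594, 0.0263, 0.0263, 0.0021]  mean=-0.6911  Neff=1.6649  idx=[0, 0, 0, 0, 0, 1, 4]
step 3: w=[0.1999, 0.1999, 0.1999, 0.1999, 0.1999, 0.0003, 0.0001]  mean=-0.9297  Neff=5.0033  idx=[0, 0, 1, 2, 3, 3, 4]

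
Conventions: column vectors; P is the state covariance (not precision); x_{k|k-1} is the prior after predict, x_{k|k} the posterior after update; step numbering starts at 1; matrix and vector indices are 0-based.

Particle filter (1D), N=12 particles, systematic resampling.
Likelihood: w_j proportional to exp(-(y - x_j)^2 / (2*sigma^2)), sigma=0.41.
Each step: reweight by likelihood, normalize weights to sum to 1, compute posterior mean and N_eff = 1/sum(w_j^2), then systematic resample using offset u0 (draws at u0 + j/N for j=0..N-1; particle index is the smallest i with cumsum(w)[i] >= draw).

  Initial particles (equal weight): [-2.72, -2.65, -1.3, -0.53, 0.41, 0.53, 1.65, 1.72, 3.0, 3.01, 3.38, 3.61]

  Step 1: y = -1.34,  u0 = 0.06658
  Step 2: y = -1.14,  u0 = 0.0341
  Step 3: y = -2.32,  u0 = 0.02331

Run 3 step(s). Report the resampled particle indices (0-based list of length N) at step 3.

step 1: w=[0.0030, 0.0053, 0.8677, 0.1239, 0.0001, 0.0000, 0.0000, 0.0000, 0.0000, 0.0000, 0.0000, 0.0000]  mean=-1.2159  Neff=1.3016  idx=[2, 2, 2, 2, 2, 2, 2, 2, 2, 2, 3, 3]
step 2: w=[0.0933, 0.0933, 0.0933, 0.0933, 0.0933, 0.0933, 0.0933, 0.0933, 0.0933, 0.0933, 0.0333, 0.0333]  mean=-1.2487  Neff=11.1931  idx=[0, 1, 2, 3, 3, 4, 5, 6, 7, 8, 9, 10]
step 3: w=[0.0909, 0.0909, 0.0909, 0.0909, 0.0909, 0.0909, 0.0909, 0.0909, 0.0909, 0.0909, 0.0909, 0.0001]  mean=-1.2999  Neff=11.0032  idx=[0, 1, 2, 3, 3, 4, 5, 6, 7, 8, 9, 10]

resampled_idx = [0, 1, 2, 3, 3, 4, 5, 6, 7, 8, 9, 10]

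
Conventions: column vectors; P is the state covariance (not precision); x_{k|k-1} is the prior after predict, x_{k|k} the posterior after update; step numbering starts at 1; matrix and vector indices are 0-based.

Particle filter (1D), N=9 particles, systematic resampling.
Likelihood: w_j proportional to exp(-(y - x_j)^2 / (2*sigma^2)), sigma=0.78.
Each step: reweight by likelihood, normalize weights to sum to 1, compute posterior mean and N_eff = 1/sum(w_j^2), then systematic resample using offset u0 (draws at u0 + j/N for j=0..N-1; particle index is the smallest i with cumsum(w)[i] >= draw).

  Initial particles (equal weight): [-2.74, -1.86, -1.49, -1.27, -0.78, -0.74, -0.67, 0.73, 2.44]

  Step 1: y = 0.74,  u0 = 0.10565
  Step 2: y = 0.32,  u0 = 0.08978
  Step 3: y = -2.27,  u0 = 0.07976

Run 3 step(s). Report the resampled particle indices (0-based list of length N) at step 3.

step 1: w=[0.0000, 0.0023, 0.0101, 0.0218, 0.0902, 0.0996, 0.1176, 0.6024, 0.0560]  mean=0.3065  Neff=2.5098  idx=[4, 5, 6, 7, 7, 7, 7, 7, 8]
step 2: w=[0.0661, 0.0710, 0.0799, 0.1557, 0.1557, 0.1557, 0.1557, 0.1557, 0.0044]  mean=0.4215  Neff=7.2973  idx=[1, 2, 3, 4, 5, 5, 6, 7, 7]
step 3: w=[0.5363, 0.4479, 0.0023, 0.0023, 0.0023, 0.0023, 0.0023, 0.0023, 0.0023]  mean=-0.6855  Neff=2.0479  idx=[0, 0, 0, 0, 0, 1, 1, 1, 1]

resampled_idx = [0, 0, 0, 0, 0, 1, 1, 1, 1]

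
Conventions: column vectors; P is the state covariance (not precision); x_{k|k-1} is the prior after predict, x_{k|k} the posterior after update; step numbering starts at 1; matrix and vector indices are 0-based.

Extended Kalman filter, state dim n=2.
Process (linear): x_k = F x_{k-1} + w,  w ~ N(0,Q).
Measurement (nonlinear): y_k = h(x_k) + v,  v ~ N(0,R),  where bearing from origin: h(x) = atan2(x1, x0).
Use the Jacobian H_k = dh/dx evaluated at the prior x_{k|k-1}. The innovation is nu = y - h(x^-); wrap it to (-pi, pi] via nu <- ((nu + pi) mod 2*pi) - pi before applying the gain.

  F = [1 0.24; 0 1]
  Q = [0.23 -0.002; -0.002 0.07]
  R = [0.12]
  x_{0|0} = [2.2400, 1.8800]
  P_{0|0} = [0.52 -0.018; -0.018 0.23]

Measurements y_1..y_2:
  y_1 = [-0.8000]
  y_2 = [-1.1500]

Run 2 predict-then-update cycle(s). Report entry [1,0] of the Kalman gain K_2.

K[1,0] = 0.4783

step 1: x^-=[2.6912, 1.8800]  P^-=[0.7546 0.0352; 0.0352 0.3000]  H_jac=[-0.1744 0.2497]  S=[0.1586]  K=[-0.7746; 0.4336]  nu=[-1.4098]  x^+=[3.7831, 1.2687]  P^+=[0.6595 0.0885; 0.0885 0.2702]
step 2: x^-=[4.0876, 1.2687]  P^-=[0.9475 0.1513; 0.1513 0.3402]  H_jac=[-0.0693 0.2231]  S=[0.1368]  K=[-0.2329; 0.4783]  nu=[-1.4509]  x^+=[4.4255, 0.5748]  P^+=[0.9401 0.1665; 0.1665 0.3089]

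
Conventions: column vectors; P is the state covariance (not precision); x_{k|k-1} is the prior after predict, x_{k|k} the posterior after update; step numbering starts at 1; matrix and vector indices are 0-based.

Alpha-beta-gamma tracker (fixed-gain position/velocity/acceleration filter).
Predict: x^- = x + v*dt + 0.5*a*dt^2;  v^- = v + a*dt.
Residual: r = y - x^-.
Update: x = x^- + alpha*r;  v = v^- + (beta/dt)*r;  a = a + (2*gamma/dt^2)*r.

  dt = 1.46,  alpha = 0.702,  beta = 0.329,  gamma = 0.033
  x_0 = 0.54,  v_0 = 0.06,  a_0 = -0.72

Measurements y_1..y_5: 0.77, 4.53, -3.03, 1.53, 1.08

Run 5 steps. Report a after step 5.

a_post = -0.2914

step 1: x_pred=-0.1398  r=0.9098  x^+=0.4989  v^+=-0.7862  a^+=-0.6918
step 2: x_pred=-1.3863  r=5.9163  x^+=2.7669  v^+=-0.4631  a^+=-0.5086
step 3: x_pred=1.5487  r=-4.5787  x^+=-1.6655  v^+=-2.2375  a^+=-0.6504
step 4: x_pred=-5.6255  r=7.1555  x^+=-0.6023  v^+=-1.5747  a^+=-0.4289
step 5: x_pred=-3.3584  r=4.4384  x^+=-0.2426  v^+=-1.2006  a^+=-0.2914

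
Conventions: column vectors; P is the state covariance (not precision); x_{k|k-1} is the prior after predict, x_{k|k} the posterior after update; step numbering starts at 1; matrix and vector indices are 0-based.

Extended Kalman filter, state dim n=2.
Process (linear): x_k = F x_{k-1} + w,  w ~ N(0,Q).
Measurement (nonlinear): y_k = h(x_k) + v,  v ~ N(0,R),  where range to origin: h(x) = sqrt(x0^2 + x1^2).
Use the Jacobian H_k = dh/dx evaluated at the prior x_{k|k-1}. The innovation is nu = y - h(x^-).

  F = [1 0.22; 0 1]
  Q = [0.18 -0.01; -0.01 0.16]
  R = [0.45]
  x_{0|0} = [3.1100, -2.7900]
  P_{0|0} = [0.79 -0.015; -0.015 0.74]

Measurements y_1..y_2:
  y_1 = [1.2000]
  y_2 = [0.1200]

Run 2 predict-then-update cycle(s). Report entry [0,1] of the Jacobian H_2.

step 1: x^-=[2.4962, -2.7900]  P^-=[0.9992 0.1378; 0.1378 0.9000]  H_jac=[0.6668 -0.7453]  S=[1.2572]  K=[0.4483; -0.4604]  nu=[-2.5437]  x^+=[1.3559, -1.6188]  P^+=[0.7466 0.3973; 0.3973 0.6335]
step 2: x^-=[0.9998, -1.6188]  P^-=[1.1321 0.5267; 0.5267 0.7935]  H_jac=[0.5255 -0.8508]  S=[0.8661]  K=[0.1695; -0.4600]  nu=[-1.7826]  x^+=[0.6977, -0.7988]  P^+=[1.1072 0.5942; 0.5942 0.6102]

H_jac[0,1] = -0.8508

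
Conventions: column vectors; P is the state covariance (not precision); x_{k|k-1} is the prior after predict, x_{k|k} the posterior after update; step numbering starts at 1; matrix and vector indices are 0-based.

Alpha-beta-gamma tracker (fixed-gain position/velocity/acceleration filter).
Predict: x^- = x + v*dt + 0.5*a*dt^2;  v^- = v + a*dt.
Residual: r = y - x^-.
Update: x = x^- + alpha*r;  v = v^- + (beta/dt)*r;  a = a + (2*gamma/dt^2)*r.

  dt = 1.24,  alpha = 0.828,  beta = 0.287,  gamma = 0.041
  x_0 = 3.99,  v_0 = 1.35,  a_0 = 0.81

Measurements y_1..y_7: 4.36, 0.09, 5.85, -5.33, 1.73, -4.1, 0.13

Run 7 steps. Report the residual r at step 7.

resid = 4.4359

step 1: x_pred=6.2867  r=-1.9267  x^+=4.6914  v^+=1.9085  a^+=0.7072
step 2: x_pred=7.6016  r=-7.5116  x^+=1.3820  v^+=1.0469  a^+=0.3067
step 3: x_pred=2.9159  r=2.9341  x^+=5.3453  v^+=2.1062  a^+=0.4631
step 4: x_pred=8.3131  r=-13.6431  x^+=-2.9834  v^+=-0.4772  a^+=-0.2645
step 5: x_pred=-3.7784  r=5.5084  x^+=0.7825  v^+=0.4698  a^+=0.0293
step 6: x_pred=1.3876  r=-5.4876  x^+=-3.1561  v^+=-0.7640  a^+=-0.2633
step 7: x_pred=-4.3059  r=4.4359  x^+=-0.6330  v^+=-0.0638  a^+=-0.0268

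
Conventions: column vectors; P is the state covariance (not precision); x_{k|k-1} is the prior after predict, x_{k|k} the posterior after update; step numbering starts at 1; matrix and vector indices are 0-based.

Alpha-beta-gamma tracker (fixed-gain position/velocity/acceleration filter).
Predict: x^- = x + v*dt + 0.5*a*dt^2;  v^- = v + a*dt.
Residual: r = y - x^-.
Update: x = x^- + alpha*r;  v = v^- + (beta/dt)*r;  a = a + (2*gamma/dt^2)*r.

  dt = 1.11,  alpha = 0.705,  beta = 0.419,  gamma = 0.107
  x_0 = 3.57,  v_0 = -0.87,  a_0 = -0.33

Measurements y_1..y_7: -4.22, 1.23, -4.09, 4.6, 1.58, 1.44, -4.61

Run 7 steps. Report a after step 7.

a_post = -1.3306

step 1: x_pred=2.4010  r=-6.6210  x^+=-2.2668  v^+=-3.7356  a^+=-1.4800
step 2: x_pred=-7.3250  r=8.5550  x^+=-1.2937  v^+=-2.1490  a^+=0.0059
step 3: x_pred=-3.6755  r=-0.4145  x^+=-3.9677  v^+=-2.2989  a^+=-0.0661
step 4: x_pred=-6.5602  r=11.1602  x^+=1.3077  v^+=1.8405  a^+=1.8723
step 5: x_pred=4.5041  r=-2.9241  x^+=2.4426  v^+=2.8150  a^+=1.3644
step 6: x_pred=6.4078  r=-4.9678  x^+=2.9055  v^+=2.4543  a^+=0.5016
step 7: x_pred=5.9387  r=-10.5487  x^+=-1.4981  v^+=-0.9709  a^+=-1.3306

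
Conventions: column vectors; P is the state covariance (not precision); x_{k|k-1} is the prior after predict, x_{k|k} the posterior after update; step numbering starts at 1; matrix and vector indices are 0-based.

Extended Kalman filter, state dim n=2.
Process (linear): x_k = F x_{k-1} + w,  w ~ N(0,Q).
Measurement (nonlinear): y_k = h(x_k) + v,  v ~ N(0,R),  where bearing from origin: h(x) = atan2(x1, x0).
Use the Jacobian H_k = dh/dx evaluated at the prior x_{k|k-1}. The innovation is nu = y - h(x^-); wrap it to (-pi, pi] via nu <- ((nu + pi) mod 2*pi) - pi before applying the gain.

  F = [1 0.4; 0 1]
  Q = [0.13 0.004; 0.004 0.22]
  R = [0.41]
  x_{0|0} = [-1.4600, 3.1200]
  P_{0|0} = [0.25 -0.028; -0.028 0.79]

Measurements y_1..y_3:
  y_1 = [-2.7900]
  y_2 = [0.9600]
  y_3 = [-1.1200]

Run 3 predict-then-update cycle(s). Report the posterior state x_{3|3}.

x_post = [2.7436, 3.0958]

step 1: x^-=[-0.2120, 3.1200]  P^-=[0.4840 0.2920; 0.2920 1.0100]  H_jac=[-0.3190 -0.0217]  S=[0.4638]  K=[-0.3466; -0.2481]  nu=[1.8545]  x^+=[-0.8548, 2.6599]  P^+=[0.4283 0.2521; 0.2521 0.9815]
step 2: x^-=[0.2092, 2.6599]  P^-=[0.9170 0.6487; 0.6487 1.2015]  H_jac=[-0.3736 0.0294]  S=[0.5248]  K=[-0.6165; -0.3946]  nu=[-0.5323]  x^+=[0.5374, 2.8700]  P^+=[0.7175 0.5210; 0.5210 1.1197]
step 3: x^-=[1.6854, 2.8700]  P^-=[1.4435 0.9729; 0.9729 1.3397]  H_jac=[-0.2591 0.1521]  S=[0.4612]  K=[-0.4899; -0.1046]  nu=[-2.1598]  x^+=[2.7436, 3.0958]  P^+=[1.3328 0.9493; 0.9493 1.3347]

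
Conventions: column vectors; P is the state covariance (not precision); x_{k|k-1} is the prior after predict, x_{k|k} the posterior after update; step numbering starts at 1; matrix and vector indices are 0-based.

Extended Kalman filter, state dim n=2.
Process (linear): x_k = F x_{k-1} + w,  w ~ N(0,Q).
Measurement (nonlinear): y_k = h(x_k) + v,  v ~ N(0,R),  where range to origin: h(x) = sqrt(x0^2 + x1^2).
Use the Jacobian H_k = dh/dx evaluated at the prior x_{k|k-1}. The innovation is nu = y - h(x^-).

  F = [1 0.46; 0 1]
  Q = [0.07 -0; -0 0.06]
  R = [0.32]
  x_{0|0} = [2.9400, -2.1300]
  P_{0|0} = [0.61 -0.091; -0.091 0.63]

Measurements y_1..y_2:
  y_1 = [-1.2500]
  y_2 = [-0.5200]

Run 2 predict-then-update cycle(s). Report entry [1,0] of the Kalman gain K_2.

step 1: x^-=[1.9602, -2.1300]  P^-=[0.7296 0.1988; 0.1988 0.6900]  H_jac=[0.6772 -0.7358]  S=[0.8300]  K=[0.4190; -0.4495]  nu=[-4.1447]  x^+=[0.2236, -0.2670]  P^+=[0.5839 0.3551; 0.3551 0.5223]
step 2: x^-=[0.1008, -0.2670]  P^-=[1.0911 0.5954; 0.5954 0.5823]  H_jac=[0.3533 -0.9355]  S=[0.5722]  K=[-0.2996; -0.5843]  nu=[-0.8054]  x^+=[0.3421, 0.2036]  P^+=[1.0397 0.4952; 0.4952 0.3869]

K[1,0] = -0.5843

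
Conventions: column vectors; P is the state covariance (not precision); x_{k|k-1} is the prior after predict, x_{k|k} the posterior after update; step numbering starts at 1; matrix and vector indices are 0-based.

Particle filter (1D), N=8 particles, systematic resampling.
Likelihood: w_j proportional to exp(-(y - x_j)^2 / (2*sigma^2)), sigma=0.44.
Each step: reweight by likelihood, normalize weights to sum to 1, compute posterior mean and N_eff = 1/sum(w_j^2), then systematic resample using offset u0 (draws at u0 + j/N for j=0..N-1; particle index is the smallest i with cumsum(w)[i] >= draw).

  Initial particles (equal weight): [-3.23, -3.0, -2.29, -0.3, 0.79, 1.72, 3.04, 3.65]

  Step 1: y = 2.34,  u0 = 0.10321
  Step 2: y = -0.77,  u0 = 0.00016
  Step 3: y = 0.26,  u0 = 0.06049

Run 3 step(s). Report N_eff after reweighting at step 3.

N_eff = 8.0000

step 1: w=[0.0000, 0.0000, 0.0000, 0.0000, 0.0030, 0.5559, 0.4232, 0.0178]  mean=2.3103  Neff=2.0472  idx=[5, 5, 5, 5, 6, 6, 6, 6]
step 2: w=[0.2500, 0.2500, 0.2500, 0.2500, 0.0000, 0.0000, 0.0000, 0.0000]  mean=1.7200  Neff=4.0000  idx=[0, 0, 1, 1, 2, 2, 3, 3]
step 3: w=[0.1250, 0.1250, 0.1250, 0.1250, 0.1250, 0.1250, 0.1250, 0.1250]  mean=1.7200  Neff=8.0000  idx=[0, 1, 2, 3, 4, 5, 6, 7]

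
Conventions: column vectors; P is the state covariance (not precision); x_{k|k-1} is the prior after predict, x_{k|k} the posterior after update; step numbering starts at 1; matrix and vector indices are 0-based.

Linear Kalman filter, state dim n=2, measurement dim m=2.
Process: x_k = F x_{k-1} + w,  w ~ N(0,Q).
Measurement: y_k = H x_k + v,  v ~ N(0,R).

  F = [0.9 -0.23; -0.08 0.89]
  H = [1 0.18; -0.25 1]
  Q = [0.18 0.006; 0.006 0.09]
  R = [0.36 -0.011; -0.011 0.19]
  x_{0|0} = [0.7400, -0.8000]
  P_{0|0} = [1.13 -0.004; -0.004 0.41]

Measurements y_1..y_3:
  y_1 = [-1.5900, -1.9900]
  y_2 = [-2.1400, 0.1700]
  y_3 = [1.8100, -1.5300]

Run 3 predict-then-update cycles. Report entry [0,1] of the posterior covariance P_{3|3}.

P_post[0,1] = 0.0034

step 1: x^-=[0.8500, -0.7712]  P^-=[1.1186 -0.1626; -0.1626 0.4226]  S=[1.4338 -0.3698; -0.3698 0.7638]  K=[0.6976 -0.2412; 0.1098 0.6597]  nu=[-2.3012, -1.0063]  x^+=[-0.5125, -1.6878]  P^+=[0.2521 0.0095; 0.0095 0.1265]
step 2: x^-=[-0.0730, -1.4611]  P^-=[0.3869 -0.0303; -0.0303 0.1905]  S=[0.7422 -0.1023; -0.1023 0.4198]  K=[0.4887 -0.1834; 0.0729 0.4895]  nu=[-1.8040, 1.6128]  x^+=[-1.2504, -0.8031]  P^+=[0.1772 0.0041; 0.0041 0.0932]
step 3: x^-=[-0.9406, -0.6148]  P^-=[0.3268 -0.0225; -0.0225 0.1644]  S=[0.6840 -0.0846; -0.0846 0.3861]  K=[0.4507 -0.1711; 0.0666 0.4550]  nu=[2.8613, -1.1504]  x^+=[0.5457, -0.9475]  P^+=[0.1635 0.0034; 0.0034 0.0866]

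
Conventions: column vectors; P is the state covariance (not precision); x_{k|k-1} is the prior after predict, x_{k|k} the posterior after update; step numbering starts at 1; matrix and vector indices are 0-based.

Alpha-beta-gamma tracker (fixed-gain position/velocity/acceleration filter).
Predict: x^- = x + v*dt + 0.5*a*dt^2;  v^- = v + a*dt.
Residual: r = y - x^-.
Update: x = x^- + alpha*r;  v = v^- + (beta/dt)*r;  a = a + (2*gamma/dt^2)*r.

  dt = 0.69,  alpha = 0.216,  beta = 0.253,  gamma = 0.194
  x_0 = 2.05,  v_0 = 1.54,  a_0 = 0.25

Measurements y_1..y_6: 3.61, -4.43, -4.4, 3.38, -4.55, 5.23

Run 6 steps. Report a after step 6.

step 1: x_pred=3.1721  r=0.4379  x^+=3.2667  v^+=1.8731  a^+=0.6069
step 2: x_pred=4.7036  r=-9.1336  x^+=2.7307  v^+=-1.0572  a^+=-6.8366
step 3: x_pred=0.3738  r=-4.7738  x^+=-0.6573  v^+=-7.5248  a^+=-10.7270
step 4: x_pred=-8.4030  r=11.7830  x^+=-5.8579  v^+=-10.6060  a^+=-1.1244
step 5: x_pred=-13.4437  r=8.8937  x^+=-11.5227  v^+=-8.1208  a^+=6.1236
step 6: x_pred=-15.6683  r=20.8983  x^+=-11.1543  v^+=3.7672  a^+=23.1548

a_post = 23.1548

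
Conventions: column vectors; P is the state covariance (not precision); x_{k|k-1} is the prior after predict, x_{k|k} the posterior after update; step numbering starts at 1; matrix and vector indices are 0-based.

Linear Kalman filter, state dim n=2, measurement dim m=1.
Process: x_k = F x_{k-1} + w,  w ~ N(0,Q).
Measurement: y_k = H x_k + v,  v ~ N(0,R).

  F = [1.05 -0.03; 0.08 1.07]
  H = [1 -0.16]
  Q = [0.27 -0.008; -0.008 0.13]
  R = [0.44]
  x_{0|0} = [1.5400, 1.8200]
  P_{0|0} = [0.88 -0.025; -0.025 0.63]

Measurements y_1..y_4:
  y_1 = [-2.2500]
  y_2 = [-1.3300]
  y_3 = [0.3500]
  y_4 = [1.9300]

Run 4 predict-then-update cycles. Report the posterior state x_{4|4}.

x_post = [1.1641, 2.2137]

step 1: x^-=[1.5624, 2.0706]  P^-=[1.2423 0.0177; 0.0177 0.8526]  S=[1.6985]  K=[0.7298; -0.0699]  nu=[-3.4811]  x^+=[-0.9780, 2.3140]  P^+=[0.3378 0.1043; 0.1043 0.8443]
step 2: x^-=[-1.0963, 2.3977]  P^-=[0.6366 0.1102; 0.1102 1.1167]  S=[1.0699]  K=[0.5785; -0.0640]  nu=[0.1499]  x^+=[-1.0096, 2.3881]  P^+=[0.2785 0.1498; 0.1498 1.1123]
step 3: x^-=[-1.1317, 2.4745]  P^-=[0.5686 0.1477; 0.1477 1.4309]  S=[0.9980]  K=[0.5461; -0.0814]  nu=[1.8776]  x^+=[-0.1063, 2.3216]  P^+=[0.2710 0.1921; 0.1921 1.4243]
step 4: x^-=[-0.1813, 2.4756]  P^-=[0.5580 0.1844; 0.1844 1.7953]  S=[0.9849]  K=[0.5366; -0.1045]  nu=[2.5074]  x^+=[1.1641, 2.2137]  P^+=[0.2744 0.2396; 0.2396 1.7846]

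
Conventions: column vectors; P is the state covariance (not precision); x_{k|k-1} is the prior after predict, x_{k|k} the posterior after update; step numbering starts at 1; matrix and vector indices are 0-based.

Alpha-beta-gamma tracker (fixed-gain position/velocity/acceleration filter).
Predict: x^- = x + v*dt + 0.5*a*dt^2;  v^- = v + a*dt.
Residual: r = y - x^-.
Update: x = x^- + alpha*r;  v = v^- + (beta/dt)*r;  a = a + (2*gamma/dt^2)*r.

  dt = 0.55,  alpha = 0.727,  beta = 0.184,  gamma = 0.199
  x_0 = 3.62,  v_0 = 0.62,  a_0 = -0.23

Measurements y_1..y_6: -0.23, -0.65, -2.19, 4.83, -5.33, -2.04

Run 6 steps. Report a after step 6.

step 1: x_pred=3.9262  r=-4.1562  x^+=0.9046  v^+=-0.8969  a^+=-5.6983
step 2: x_pred=-0.4505  r=-0.1995  x^+=-0.5955  v^+=-4.0978  a^+=-5.9608
step 3: x_pred=-3.7509  r=1.5609  x^+=-2.6161  v^+=-6.8540  a^+=-3.9071
step 4: x_pred=-6.9768  r=11.8068  x^+=1.6068  v^+=-5.0530  a^+=11.6271
step 5: x_pred=0.5862  r=-5.9162  x^+=-3.7149  v^+=-0.6373  a^+=3.8431
step 6: x_pred=-3.4841  r=1.4441  x^+=-2.4343  v^+=1.9595  a^+=5.7432

a_post = 5.7432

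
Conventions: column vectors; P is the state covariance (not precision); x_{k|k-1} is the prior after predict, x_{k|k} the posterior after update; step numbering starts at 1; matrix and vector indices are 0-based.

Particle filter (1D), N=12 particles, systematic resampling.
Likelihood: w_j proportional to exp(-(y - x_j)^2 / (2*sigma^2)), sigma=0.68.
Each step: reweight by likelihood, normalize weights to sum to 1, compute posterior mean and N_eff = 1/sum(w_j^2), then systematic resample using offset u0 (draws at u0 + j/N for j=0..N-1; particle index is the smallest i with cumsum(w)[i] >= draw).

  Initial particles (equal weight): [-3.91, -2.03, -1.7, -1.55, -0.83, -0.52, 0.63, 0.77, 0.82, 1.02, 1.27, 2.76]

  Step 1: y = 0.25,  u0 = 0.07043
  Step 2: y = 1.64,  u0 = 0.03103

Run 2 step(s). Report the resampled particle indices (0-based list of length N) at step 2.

step 1: w=[0.0000, 0.0009, 0.0041, 0.0075, 0.0705, 0.1311, 0.2129, 0.1858, 0.1751, 0.1311, 0.0808, 0.0003]  mean=0.5108  Neff=6.3921  idx=[4, 5, 6, 6, 6, 7, 7, 8, 8, 9, 9, 10]
step 2: w=[0.0003, 0.0013, 0.0659, 0.0659, 0.0659, 0.0876, 0.0876, 0.0960, 0.0960, 0.1311, 0.1311, 0.1713]  mean=0.9010  Neff=9.0473  idx=[2, 3, 4, 5, 6, 7, 8, 9, 10, 10, 11, 11]

resampled_idx = [2, 3, 4, 5, 6, 7, 8, 9, 10, 10, 11, 11]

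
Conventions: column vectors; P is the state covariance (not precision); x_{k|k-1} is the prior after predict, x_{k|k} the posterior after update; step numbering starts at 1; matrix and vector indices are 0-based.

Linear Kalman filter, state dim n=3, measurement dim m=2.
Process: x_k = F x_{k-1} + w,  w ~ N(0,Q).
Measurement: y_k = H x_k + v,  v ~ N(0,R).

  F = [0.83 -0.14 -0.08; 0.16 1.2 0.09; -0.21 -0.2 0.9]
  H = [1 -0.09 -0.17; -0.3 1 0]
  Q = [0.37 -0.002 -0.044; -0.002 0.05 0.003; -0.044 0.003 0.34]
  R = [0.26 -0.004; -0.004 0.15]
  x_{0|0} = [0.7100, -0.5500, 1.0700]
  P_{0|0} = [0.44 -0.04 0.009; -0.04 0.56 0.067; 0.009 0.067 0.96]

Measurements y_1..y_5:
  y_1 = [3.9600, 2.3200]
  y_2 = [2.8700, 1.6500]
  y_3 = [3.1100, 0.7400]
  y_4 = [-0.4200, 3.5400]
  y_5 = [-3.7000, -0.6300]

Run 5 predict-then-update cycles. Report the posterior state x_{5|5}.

step 1: x^-=[0.5807, -0.4501, 0.9239]  P^-=[0.6998 -0.0902 -0.1692; -0.0902 0.8748 0.0152; -0.1692 0.0152 1.1285]  S=[1.0738 -0.3966; -0.3966 1.1419]  K=[0.6757 -0.0282; 0.1513 0.8423; -0.3627 -0.0682]  nu=[3.4959, 2.9443]  x^+=[2.8597, 2.5590, -0.5447]  P^+=[0.1936 0.0511 0.0776; 0.0511 0.1411 0.0145; 0.0776 0.0145 1.0016]
step 2: x^-=[2.0589, 3.4794, -1.6025]  P^-=[0.4907 0.0458 -0.0952; 0.0458 0.2912 0.0543; -0.0952 0.0543 1.1352]  S=[0.8116 -0.1445; -0.1445 0.4579]  K=[0.6145 -0.0276; 0.1278 0.6463; -0.3485 0.0711]  nu=[0.8518, -1.2117]  x^+=[2.6157, 2.8051, -1.9856]  P^+=[0.1789 0.0471 0.0872; 0.0471 0.1106 0.0382; 0.0872 0.0382 1.0272]
step 3: x^-=[1.9372, 3.6059, -2.8973]  P^-=[0.4803 0.0429 -0.0901; 0.0429 0.2510 0.0918; -0.0901 0.0918 1.1416]  S=[0.8011 -0.1468; -0.1468 0.4185]  K=[0.6087 -0.0283; 0.1177 0.6103; -0.3345 0.1665]  nu=[1.0048, -2.2848]  x^+=[2.6134, 2.3299, -3.6139]  P^+=[0.1781 0.0468 0.0913; 0.0468 0.1051 0.0537; 0.0913 0.0537 1.0240]
step 4: x^-=[2.1321, 2.8887, -4.2673]  P^-=[0.4795 0.0420 -0.0884; 0.0420 0.2464 0.1099; -0.0884 0.1099 1.1316]  S=[0.8001 -0.1501; -0.1501 0.4144]  K=[0.6086 -0.0254; 0.1151 0.6059; -0.3235 0.2120]  nu=[-3.0175, 1.2909]  x^+=[0.2627, 3.3237, -3.0174]  P^+=[0.1782 0.0472 0.0920; 0.0472 0.1046 0.0607; 0.0920 0.0607 1.0086]
step 5: x^-=[-0.0059, 3.7589, -3.4355]  P^-=[0.4795 0.0419 -0.0876; 0.0419 0.2472 0.1161; -0.0876 0.1161 1.1164]  S=[0.7995 -0.1513; -0.1513 0.4152]  K=[0.6091 -0.0236; 0.1147 0.6069; -0.3170 0.2276]  nu=[-3.9399, -4.3906]  x^+=[-2.3023, 0.6421, -3.1857]  P^+=[0.1782 0.0475 0.0911; 0.0475 0.1048 0.0627; 0.0911 0.0627 0.9927]

x_post = [-2.3023, 0.6421, -3.1857]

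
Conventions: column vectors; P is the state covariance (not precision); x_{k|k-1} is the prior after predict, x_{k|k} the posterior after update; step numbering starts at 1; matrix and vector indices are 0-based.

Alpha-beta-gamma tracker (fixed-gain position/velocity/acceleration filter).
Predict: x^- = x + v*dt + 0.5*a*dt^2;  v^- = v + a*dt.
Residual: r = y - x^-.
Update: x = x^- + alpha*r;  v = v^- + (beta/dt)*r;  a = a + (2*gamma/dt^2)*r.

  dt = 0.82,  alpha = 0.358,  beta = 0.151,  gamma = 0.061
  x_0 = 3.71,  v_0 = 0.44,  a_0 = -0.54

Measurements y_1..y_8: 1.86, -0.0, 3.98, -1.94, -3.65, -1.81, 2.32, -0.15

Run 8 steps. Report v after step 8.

step 1: x_pred=3.8893  r=-2.0293  x^+=3.1628  v^+=-0.3765  a^+=-0.9082
step 2: x_pred=2.5487  r=-2.5487  x^+=1.6363  v^+=-1.5905  a^+=-1.3706
step 3: x_pred=-0.1288  r=4.1088  x^+=1.3422  v^+=-1.9578  a^+=-0.6251
step 4: x_pred=-0.4734  r=-1.4666  x^+=-0.9985  v^+=-2.7405  a^+=-0.8912
step 5: x_pred=-3.5453  r=-0.1047  x^+=-3.5828  v^+=-3.4906  a^+=-0.9102
step 6: x_pred=-6.7511  r=4.9411  x^+=-4.9822  v^+=-3.3271  a^+=-0.0137
step 7: x_pred=-7.7150  r=10.0350  x^+=-4.1225  v^+=-1.4904  a^+=1.8070
step 8: x_pred=-4.7371  r=4.5871  x^+=-3.0949  v^+=0.8360  a^+=2.6393

v_post = 0.8360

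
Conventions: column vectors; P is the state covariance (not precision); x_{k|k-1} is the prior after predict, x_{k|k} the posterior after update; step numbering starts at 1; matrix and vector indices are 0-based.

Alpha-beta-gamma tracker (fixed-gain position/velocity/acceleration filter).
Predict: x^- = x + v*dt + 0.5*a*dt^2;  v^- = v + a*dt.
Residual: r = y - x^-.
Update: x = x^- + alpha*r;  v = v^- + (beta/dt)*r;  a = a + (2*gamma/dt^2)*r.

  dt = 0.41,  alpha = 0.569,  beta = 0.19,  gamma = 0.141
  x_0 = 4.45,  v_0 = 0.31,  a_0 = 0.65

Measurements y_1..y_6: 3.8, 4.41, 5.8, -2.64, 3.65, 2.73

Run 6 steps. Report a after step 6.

step 1: x_pred=4.6317  r=-0.8317  x^+=4.1585  v^+=0.1911  a^+=-0.7453
step 2: x_pred=4.1742  r=0.2358  x^+=4.3084  v^+=-0.0052  a^+=-0.3497
step 3: x_pred=4.2768  r=1.5232  x^+=5.1435  v^+=0.5573  a^+=2.2056
step 4: x_pred=5.5574  r=-8.1974  x^+=0.8931  v^+=-2.3372  a^+=-11.5461
step 5: x_pred=-1.0356  r=4.6856  x^+=1.6305  v^+=-4.8997  a^+=-3.6856
step 6: x_pred=-0.6882  r=3.4182  x^+=1.2568  v^+=-4.8268  a^+=2.0486

a_post = 2.0486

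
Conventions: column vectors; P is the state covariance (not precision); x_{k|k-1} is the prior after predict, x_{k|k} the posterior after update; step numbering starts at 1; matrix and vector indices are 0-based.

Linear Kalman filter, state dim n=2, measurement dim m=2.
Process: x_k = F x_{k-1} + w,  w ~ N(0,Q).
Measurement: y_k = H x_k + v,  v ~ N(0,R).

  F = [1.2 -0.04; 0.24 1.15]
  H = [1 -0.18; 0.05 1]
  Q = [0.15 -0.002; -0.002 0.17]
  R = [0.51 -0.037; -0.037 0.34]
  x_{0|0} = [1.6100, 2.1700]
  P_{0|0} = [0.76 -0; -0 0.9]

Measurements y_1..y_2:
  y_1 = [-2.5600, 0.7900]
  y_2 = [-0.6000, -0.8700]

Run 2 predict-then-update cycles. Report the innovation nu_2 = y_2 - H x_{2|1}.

step 1: x^-=[1.8452, 2.8819]  P^-=[1.2458 0.1755; 0.1755 1.4040]  S=[1.7382 -0.0535; -0.0535 1.7647]  K=[0.7034 0.1561; -0.0198 0.8000]  nu=[-3.8865, -2.1842]  x^+=[-1.2294, 1.2115]  P^+=[0.3546 0.0093; 0.0093 0.2723]
step 2: x^-=[-1.5237, 1.0982]  P^-=[0.6602 0.1004; 0.1004 0.5556]  S=[1.1521 -0.0045; -0.0045 0.9073]  K=[0.5580 0.1498; 0.0027 0.6179]  nu=[1.1214, -1.8920]  x^+=[-1.1814, -0.0679]  P^+=[0.2819 0.0162; 0.0162 0.2092]

innov = [1.1214, -1.8920]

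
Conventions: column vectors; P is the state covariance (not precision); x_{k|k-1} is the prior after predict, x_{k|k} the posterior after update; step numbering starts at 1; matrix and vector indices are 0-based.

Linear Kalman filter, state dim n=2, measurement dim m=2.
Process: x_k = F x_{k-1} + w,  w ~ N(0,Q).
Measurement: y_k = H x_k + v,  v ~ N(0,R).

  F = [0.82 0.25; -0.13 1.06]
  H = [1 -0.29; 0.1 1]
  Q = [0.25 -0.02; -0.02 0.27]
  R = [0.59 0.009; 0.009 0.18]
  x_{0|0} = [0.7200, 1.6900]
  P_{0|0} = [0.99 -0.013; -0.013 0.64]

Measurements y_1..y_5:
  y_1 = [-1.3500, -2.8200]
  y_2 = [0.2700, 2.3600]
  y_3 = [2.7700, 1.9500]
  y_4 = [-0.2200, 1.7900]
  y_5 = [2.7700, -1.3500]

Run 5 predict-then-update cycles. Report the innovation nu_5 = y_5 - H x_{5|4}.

innov = [2.0209, -3.0975]

step 1: x^-=[1.0129, 1.6978]  P^-=[0.9503 0.0332; 0.0332 1.0094]  S=[1.6060 -0.1565; -0.1565 1.2056]  K=[0.6038 0.1847; -0.0808 0.8296]  nu=[-1.8705, -4.6191]  x^+=[-0.9697, -1.9830]  P^+=[0.3587 0.0028; 0.0028 0.1483]
step 2: x^-=[-1.2909, -1.9759]  P^-=[0.5016 -0.0166; -0.0166 0.4419]  S=[1.1384 -0.0851; -0.0851 0.6236]  K=[0.4535 0.1157; -0.0751 0.6957]  nu=[0.9879, 4.4650]  x^+=[-0.3261, 1.0563]  P^+=[0.2681 -0.0019; -0.0019 0.1247]
step 3: x^-=[-0.0034, 1.1621]  P^-=[0.4373 -0.0171; -0.0171 0.4152]  S=[1.0721 -0.0843; -0.0843 0.5962]  K=[0.4207 0.1041; -0.0746 0.6831]  nu=[3.1104, 0.7882]  x^+=[1.3872, 1.4686]  P^+=[0.2485 -0.0023; -0.0023 0.1225]
step 4: x^-=[1.5046, 1.3764]  P^-=[0.4238 -0.0160; -0.0160 0.4125]  S=[1.0577 -0.0837; -0.0837 0.5935]  K=[0.4132 0.1028; -0.0742 0.6818]  nu=[-1.3255, 0.2632]  x^+=[0.9840, 1.6542]  P^+=[0.2441 -0.0022; -0.0022 0.1223]
step 5: x^-=[1.2205, 1.6255]  P^-=[0.4209 -0.0154; -0.0154 0.4121]  S=[1.0545 -0.0834; -0.0834 0.5932]  K=[0.4115 0.1028; -0.0741 0.6817]  nu=[2.0209, -3.0975]  x^+=[1.7337, -0.6357]  P^+=[0.2431 -0.0021; -0.0021 0.1222]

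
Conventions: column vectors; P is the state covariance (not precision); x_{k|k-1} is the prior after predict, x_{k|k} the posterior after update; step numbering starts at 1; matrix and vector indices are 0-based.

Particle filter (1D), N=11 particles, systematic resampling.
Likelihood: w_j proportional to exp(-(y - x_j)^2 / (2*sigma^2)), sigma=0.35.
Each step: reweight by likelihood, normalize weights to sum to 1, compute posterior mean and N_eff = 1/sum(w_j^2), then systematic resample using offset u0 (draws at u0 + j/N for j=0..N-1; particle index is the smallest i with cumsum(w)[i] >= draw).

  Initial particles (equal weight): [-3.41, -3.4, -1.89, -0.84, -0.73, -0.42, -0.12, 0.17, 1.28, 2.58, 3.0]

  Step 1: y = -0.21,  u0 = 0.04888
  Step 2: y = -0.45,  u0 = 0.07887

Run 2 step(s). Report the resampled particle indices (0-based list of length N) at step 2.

step 1: w=[0.0000, 0.0000, 0.0000, 0.0685, 0.1149, 0.2893, 0.3351, 0.1921, 0.0000, 0.0000, 0.0000]  mean=-0.2705  Neff=3.9872  idx=[3, 4, 5, 5, 5, 6, 6, 6, 6, 7, 7]
step 2: w=[0.0743, 0.1004, 0.1377, 0.1377, 0.1377, 0.0886, 0.0886, 0.0886, 0.0886, 0.0288, 0.0288]  mean=-0.3420  Neff=9.4705  idx=[1, 1, 2, 3, 3, 4, 5, 6, 7, 8, 10]

resampled_idx = [1, 1, 2, 3, 3, 4, 5, 6, 7, 8, 10]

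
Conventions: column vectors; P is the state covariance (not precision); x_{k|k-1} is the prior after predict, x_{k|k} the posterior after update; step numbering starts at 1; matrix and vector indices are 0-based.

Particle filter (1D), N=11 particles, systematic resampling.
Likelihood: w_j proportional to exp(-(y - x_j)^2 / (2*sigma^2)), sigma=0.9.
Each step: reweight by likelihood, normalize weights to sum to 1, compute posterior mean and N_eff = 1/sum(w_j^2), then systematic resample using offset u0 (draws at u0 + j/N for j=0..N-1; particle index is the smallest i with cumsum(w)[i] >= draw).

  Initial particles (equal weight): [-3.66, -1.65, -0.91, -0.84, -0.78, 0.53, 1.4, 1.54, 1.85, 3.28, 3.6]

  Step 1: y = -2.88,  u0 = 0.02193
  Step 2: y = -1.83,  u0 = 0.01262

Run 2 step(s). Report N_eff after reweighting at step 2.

N_eff = 6.4535

step 1: w=[0.5227, 0.2991, 0.0693, 0.0583, 0.0500, 0.0006, 0.0000, 0.0000, 0.0000, 0.0000, 0.0000]  mean=-2.5573  Neff=2.6784  idx=[0, 0, 0, 0, 0, 0, 1, 1, 1, 2, 3]
step 2: w=[0.0261, 0.0261, 0.0261, 0.0261, 0.0261, 0.0261, 0.2026, 0.2026, 0.2026, 0.1226, 0.1128]  mean=-1.7833  Neff=6.4535  idx=[0, 3, 6, 6, 7, 7, 7, 8, 8, 9, 10]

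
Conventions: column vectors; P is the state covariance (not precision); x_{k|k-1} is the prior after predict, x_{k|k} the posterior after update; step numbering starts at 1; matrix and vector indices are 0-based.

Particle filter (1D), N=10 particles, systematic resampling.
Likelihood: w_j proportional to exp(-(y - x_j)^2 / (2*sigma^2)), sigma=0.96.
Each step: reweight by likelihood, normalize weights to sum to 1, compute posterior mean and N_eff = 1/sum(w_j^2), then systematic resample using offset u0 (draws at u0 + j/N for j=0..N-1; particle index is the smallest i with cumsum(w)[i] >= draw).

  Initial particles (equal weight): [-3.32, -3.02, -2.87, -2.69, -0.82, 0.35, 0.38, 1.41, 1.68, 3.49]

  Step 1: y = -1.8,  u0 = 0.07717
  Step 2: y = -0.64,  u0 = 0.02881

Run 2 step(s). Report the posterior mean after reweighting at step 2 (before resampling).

post_mean = -0.9252

step 1: w=[0.1067, 0.1667, 0.2008, 0.2432, 0.2219, 0.0304, 0.0284, 0.0014, 0.0005, 0.0000]  mean=-2.2457  Neff=5.2741  idx=[0, 1, 2, 2, 3, 3, 3, 4, 4, 6]
step 2: w=[0.0067, 0.0152, 0.0221, 0.0221, 0.0336, 0.0336, 0.0336, 0.3230, 0.3230, 0.1869]  mean=-0.9252  Neff=4.0279  idx=[2, 5, 7, 7, 7, 8, 8, 8, 9, 9]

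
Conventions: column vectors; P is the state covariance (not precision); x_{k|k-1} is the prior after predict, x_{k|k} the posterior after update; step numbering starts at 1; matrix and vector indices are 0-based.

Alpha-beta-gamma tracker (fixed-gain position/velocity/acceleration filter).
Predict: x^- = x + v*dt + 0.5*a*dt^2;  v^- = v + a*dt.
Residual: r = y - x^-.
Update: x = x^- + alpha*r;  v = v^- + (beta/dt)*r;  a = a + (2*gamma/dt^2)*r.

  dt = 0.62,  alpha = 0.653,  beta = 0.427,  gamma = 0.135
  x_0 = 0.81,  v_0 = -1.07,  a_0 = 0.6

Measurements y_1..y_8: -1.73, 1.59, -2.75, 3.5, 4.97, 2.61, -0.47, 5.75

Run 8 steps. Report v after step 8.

step 1: x_pred=0.2619  r=-1.9919  x^+=-1.0388  v^+=-2.0699  a^+=-0.7991
step 2: x_pred=-2.4757  r=4.0657  x^+=0.1792  v^+=0.2348  a^+=2.0566
step 3: x_pred=0.7200  r=-3.4700  x^+=-1.5459  v^+=-0.8800  a^+=-0.3807
step 4: x_pred=-2.1647  r=5.6647  x^+=1.5344  v^+=2.7853  a^+=3.5981
step 5: x_pred=3.9528  r=1.0172  x^+=4.6170  v^+=5.7167  a^+=4.3126
step 6: x_pred=8.9902  r=-6.3802  x^+=4.8239  v^+=3.9963  a^+=-0.1689
step 7: x_pred=7.2692  r=-7.7392  x^+=2.2155  v^+=-1.4384  a^+=-5.6048
step 8: x_pred=0.2464  r=5.5036  x^+=3.8403  v^+=-1.1231  a^+=-1.7392

v_post = -1.1231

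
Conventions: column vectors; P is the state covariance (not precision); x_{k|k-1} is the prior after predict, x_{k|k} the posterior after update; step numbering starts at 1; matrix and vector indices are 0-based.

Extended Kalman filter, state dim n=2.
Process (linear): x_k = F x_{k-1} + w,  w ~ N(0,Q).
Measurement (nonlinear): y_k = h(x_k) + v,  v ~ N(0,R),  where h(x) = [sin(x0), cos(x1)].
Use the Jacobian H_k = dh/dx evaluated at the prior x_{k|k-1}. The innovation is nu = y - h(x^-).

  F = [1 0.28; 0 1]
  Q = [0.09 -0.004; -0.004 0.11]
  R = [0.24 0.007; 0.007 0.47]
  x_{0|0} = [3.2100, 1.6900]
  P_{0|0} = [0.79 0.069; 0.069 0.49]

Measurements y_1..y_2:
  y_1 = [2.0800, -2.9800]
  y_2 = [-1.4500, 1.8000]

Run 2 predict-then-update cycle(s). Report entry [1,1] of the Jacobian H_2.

H_jac[1,1] = -0.0913

step 1: x^-=[3.6832, 1.6900]  P^-=[0.9571 0.2022; 0.2022 0.6000]  H_jac=[-0.8569 0.0000; 0.0000 -0.9929]  S=[0.9427 0.1790; 0.1790 1.0615]  K=[-0.8616 -0.0438; -0.0798 -0.5478]  nu=[2.5955, -2.8611]  x^+=[1.5723, 3.0502]  P^+=[0.2417 0.0268; 0.0268 0.2599]
step 2: x^-=[2.4263, 3.0502]  P^-=[0.3671 0.0956; 0.0956 0.3699]  H_jac=[-0.7549 0.0000; 0.0000 -0.0913]  S=[0.4492 0.0136; 0.0136 0.4731]  K=[-0.6169 -0.0007; -0.1586 -0.0668]  nu=[-2.1058, 2.7958]  x^+=[3.7233, 3.1974]  P^+=[0.1961 0.0510; 0.0510 0.3562]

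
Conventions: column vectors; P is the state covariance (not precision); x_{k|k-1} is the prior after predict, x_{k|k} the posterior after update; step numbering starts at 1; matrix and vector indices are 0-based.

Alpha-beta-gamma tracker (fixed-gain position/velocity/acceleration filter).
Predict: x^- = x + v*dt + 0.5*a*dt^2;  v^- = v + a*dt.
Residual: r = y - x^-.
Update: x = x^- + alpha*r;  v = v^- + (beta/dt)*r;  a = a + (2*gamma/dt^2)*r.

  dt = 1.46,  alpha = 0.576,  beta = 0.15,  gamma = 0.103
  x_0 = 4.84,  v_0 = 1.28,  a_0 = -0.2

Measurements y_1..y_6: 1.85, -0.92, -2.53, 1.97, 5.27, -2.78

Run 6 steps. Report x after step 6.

x_post = -2.8937

step 1: x_pred=6.4956  r=-4.6456  x^+=3.8198  v^+=0.5107  a^+=-0.6490
step 2: x_pred=3.8737  r=-4.7937  x^+=1.1125  v^+=-0.9293  a^+=-1.1122
step 3: x_pred=-1.4296  r=-1.1004  x^+=-2.0634  v^+=-2.6662  a^+=-1.2186
step 4: x_pred=-7.2548  r=9.2248  x^+=-1.9413  v^+=-3.4975  a^+=-0.3271
step 5: x_pred=-7.3963  r=12.6663  x^+=-0.1005  v^+=-2.6737  a^+=0.8970
step 6: x_pred=-3.0481  r=0.2681  x^+=-2.8937  v^+=-1.3365  a^+=0.9229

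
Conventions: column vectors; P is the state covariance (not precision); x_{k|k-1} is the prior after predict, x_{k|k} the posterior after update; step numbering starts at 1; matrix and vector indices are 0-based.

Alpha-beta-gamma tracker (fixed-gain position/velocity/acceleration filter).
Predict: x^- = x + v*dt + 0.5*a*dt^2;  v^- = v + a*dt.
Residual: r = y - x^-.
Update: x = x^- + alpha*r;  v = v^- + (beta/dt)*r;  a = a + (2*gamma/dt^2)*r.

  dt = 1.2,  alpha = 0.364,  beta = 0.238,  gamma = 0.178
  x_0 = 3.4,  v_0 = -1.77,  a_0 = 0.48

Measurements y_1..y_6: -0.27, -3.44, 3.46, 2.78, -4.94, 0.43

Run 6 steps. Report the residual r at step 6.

resid = -3.9878

step 1: x_pred=1.6216  r=-1.8916  x^+=0.9331  v^+=-1.5692  a^+=0.0124
step 2: x_pred=-0.9410  r=-2.4990  x^+=-1.8507  v^+=-2.0500  a^+=-0.6054
step 3: x_pred=-4.7465  r=8.2065  x^+=-1.7594  v^+=-1.1489  a^+=1.4234
step 4: x_pred=-2.1132  r=4.8932  x^+=-0.3320  v^+=1.5297  a^+=2.6331
step 5: x_pred=3.3994  r=-8.3394  x^+=0.3639  v^+=3.0354  a^+=0.5714
step 6: x_pred=4.4178  r=-3.9878  x^+=2.9662  v^+=2.9302  a^+=-0.4145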